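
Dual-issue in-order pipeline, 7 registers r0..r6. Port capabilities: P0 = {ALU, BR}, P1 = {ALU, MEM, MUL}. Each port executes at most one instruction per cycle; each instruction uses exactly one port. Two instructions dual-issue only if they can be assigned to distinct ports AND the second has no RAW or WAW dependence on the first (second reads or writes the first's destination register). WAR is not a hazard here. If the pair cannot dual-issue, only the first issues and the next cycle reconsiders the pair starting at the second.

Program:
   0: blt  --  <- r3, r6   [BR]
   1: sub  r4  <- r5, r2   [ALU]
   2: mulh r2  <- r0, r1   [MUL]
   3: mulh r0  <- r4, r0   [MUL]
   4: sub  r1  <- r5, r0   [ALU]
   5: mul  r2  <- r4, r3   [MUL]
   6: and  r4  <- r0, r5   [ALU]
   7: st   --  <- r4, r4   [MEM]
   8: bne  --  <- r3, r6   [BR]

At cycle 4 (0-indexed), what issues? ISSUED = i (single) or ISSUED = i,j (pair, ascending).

[0] i0+i1  blt.BR sub.ALU  -- dual
[1] i2  mulh.MUL  -- no-port MUL/MUL
[2] i3  mulh.MUL  -- RAW r0
[3] i4+i5  sub.ALU mul.MUL  -- dual
[4] i6  and.ALU  -- RAW r4
[5] i7+i8  st.MEM bne.BR  -- dual

ISSUED = 6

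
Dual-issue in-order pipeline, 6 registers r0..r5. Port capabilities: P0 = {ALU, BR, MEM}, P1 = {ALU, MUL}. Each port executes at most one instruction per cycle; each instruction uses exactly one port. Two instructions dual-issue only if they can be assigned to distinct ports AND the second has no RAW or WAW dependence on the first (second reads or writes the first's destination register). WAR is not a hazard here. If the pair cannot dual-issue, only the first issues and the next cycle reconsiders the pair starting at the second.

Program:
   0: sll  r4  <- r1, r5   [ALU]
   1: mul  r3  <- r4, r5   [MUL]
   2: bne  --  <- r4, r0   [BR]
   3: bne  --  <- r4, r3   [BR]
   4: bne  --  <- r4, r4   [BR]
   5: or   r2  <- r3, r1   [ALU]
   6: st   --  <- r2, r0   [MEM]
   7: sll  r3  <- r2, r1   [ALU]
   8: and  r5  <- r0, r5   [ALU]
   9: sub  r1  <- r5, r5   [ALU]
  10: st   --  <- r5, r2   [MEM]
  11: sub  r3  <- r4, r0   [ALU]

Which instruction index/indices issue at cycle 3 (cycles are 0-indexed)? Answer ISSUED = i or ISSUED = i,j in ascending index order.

ISSUED = 4,5

t=0 i0:sll.ALU ; RAW r4
t=1 i1+i2:mul.MUL bne.BR ; 2-wide
t=2 i3:bne.BR ; no-port BR/BR
t=3 i4+i5:bne.BR or.ALU ; 2-wide
t=4 i6+i7:st.MEM sll.ALU ; 2-wide
t=5 i8:and.ALU ; RAW r5
t=6 i9+i10:sub.ALU st.MEM ; 2-wide
t=7 i11:sub.ALU ; tail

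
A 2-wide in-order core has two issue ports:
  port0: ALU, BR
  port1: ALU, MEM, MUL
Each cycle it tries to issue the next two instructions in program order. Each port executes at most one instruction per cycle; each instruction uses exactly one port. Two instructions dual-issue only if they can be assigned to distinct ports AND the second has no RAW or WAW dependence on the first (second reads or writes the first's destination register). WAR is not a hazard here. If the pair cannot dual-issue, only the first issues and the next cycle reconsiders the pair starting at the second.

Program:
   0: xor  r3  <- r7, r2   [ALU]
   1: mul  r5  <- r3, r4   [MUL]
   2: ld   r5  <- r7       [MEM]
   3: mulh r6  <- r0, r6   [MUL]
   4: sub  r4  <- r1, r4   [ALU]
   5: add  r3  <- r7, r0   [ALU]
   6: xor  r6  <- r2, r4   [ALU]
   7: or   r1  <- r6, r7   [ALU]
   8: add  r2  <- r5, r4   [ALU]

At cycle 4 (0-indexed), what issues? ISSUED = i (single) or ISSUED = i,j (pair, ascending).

[0] i0  xor.ALU  -- RAW r3
[1] i1  mul.MUL  -- no-port MUL/MEM
[2] i2  ld.MEM  -- no-port MEM/MUL
[3] i3&i4  mulh.MUL+sub.ALU  -- dual
[4] i5&i6  add.ALU+xor.ALU  -- dual
[5] i7&i8  or.ALU+add.ALU  -- dual

ISSUED = 5,6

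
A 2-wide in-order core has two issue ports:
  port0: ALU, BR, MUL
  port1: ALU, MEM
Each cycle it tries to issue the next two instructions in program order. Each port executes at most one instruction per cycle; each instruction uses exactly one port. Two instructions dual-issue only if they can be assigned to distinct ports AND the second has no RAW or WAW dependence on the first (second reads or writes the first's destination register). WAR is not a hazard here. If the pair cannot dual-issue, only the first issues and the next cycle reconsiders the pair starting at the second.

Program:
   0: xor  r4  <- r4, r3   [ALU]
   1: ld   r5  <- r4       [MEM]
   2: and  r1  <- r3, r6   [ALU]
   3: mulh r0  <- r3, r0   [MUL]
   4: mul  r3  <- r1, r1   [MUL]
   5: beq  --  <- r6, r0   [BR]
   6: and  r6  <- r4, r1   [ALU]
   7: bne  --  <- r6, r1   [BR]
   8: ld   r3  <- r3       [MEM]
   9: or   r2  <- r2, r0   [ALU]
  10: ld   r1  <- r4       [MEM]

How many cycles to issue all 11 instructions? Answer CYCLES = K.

c0: i0 xor  RAW r4
c1: i1+i2 ld/and  2-wide
c2: i3 mulh  no-port MUL/MUL
c3: i4 mul  no-port MUL/BR
c4: i5+i6 beq/and  2-wide
c5: i7+i8 bne/ld  2-wide
c6: i9+i10 or/ld  2-wide

CYCLES = 7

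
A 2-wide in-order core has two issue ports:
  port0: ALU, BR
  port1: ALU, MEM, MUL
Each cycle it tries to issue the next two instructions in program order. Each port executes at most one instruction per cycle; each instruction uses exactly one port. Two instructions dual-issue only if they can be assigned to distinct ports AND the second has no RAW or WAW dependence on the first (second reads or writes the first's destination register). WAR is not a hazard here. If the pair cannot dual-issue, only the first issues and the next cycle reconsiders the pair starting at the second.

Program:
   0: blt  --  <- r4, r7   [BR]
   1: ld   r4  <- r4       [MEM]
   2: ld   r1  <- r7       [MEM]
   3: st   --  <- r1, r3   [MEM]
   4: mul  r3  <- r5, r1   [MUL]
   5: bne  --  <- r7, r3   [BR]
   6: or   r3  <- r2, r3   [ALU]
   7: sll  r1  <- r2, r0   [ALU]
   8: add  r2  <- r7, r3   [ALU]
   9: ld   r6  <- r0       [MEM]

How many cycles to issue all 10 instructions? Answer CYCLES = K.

[0] i0/i1  blt.BR ld.MEM  -- dual
[1] i2  ld.MEM  -- no-port MEM/MEM
[2] i3  st.MEM  -- no-port MEM/MUL
[3] i4  mul.MUL  -- RAW r3
[4] i5/i6  bne.BR or.ALU  -- dual
[5] i7/i8  sll.ALU add.ALU  -- dual
[6] i9  ld.MEM  -- tail

CYCLES = 7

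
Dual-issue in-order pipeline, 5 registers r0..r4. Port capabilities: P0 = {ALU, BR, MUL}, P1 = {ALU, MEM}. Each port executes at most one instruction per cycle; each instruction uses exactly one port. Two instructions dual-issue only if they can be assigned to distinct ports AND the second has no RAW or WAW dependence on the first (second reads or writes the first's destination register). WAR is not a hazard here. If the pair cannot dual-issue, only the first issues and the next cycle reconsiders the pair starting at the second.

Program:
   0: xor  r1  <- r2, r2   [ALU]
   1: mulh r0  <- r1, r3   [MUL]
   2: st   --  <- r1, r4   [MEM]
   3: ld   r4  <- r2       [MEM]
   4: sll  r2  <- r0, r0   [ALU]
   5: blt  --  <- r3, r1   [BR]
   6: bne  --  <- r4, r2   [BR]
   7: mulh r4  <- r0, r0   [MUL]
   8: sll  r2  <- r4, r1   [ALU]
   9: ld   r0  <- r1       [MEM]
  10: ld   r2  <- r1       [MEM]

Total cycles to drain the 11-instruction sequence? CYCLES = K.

t=0 i0:xor.ALU ; RAW r1
t=1 i1+i2:mulh.MUL/st.MEM ; 2-wide
t=2 i3+i4:ld.MEM/sll.ALU ; 2-wide
t=3 i5:blt.BR ; no-port BR/BR
t=4 i6:bne.BR ; no-port BR/MUL
t=5 i7:mulh.MUL ; RAW r4
t=6 i8+i9:sll.ALU/ld.MEM ; 2-wide
t=7 i10:ld.MEM ; tail

CYCLES = 8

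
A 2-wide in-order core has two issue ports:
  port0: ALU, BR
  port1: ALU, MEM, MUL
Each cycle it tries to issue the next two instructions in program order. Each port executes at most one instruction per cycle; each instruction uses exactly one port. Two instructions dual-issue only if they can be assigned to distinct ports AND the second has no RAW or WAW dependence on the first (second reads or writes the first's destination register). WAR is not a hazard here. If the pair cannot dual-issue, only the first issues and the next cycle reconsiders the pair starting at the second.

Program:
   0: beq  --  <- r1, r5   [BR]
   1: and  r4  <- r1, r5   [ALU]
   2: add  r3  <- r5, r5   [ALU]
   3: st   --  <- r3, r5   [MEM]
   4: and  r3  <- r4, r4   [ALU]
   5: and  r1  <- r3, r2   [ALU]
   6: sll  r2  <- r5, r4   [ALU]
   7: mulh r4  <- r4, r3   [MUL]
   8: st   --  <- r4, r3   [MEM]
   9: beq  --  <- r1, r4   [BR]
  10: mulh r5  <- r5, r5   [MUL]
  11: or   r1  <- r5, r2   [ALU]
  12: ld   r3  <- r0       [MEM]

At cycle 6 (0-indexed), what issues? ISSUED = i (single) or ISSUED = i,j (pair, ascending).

0. beq.BR+and.ALU @i0,i1  | dual
1. add.ALU @i2  | RAW r3
2. st.MEM+and.ALU @i3,i4  | dual
3. and.ALU+sll.ALU @i5,i6  | dual
4. mulh.MUL @i7  | no-port MUL/MEM
5. st.MEM+beq.BR @i8,i9  | dual
6. mulh.MUL @i10  | RAW r5
7. or.ALU+ld.MEM @i11,i12  | dual

ISSUED = 10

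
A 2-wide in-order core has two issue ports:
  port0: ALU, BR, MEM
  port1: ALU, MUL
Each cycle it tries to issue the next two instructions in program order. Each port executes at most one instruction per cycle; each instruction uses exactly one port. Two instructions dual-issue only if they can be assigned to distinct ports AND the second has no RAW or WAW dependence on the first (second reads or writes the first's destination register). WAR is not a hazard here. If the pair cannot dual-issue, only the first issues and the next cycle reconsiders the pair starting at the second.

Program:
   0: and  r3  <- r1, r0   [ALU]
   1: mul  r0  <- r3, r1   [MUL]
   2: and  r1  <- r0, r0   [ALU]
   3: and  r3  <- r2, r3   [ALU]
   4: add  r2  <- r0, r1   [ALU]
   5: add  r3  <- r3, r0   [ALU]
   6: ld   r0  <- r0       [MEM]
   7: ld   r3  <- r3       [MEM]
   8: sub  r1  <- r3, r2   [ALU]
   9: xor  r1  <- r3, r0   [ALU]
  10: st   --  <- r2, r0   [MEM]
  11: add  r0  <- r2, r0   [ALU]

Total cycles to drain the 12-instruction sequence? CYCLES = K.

c0: i0 and.ALU  RAW r3
c1: i1 mul.MUL  RAW r0
c2: i2+i3 and.ALU and.ALU  dual
c3: i4+i5 add.ALU add.ALU  dual
c4: i6 ld.MEM  no-port MEM/MEM
c5: i7 ld.MEM  RAW r3
c6: i8 sub.ALU  WAW r1
c7: i9+i10 xor.ALU st.MEM  dual
c8: i11 add.ALU  tail

CYCLES = 9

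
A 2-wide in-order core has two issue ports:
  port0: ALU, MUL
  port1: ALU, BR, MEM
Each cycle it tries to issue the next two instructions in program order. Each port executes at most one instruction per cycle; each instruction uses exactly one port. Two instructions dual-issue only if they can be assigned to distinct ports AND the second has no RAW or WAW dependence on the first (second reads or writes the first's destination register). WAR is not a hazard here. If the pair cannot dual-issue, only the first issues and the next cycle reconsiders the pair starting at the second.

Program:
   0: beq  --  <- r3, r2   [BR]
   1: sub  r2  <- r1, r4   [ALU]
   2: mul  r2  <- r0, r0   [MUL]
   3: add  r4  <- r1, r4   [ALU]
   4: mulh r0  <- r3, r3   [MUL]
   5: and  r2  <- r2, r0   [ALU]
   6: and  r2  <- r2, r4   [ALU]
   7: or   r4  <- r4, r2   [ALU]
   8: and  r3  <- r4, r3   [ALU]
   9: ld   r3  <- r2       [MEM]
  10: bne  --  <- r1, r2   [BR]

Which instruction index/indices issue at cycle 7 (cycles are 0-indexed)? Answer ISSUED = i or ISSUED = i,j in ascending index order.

ISSUED = 9

#0 head=0: beq sub i0+i1 dual
#1 head=2: mul add i2+i3 dual
#2 head=4: mulh i4 RAW r0
#3 head=5: and i5 RAW+WAW r2
#4 head=6: and i6 RAW r2
#5 head=7: or i7 RAW r4
#6 head=8: and i8 WAW r3
#7 head=9: ld i9 no-port MEM/BR
#8 head=10: bne i10 tail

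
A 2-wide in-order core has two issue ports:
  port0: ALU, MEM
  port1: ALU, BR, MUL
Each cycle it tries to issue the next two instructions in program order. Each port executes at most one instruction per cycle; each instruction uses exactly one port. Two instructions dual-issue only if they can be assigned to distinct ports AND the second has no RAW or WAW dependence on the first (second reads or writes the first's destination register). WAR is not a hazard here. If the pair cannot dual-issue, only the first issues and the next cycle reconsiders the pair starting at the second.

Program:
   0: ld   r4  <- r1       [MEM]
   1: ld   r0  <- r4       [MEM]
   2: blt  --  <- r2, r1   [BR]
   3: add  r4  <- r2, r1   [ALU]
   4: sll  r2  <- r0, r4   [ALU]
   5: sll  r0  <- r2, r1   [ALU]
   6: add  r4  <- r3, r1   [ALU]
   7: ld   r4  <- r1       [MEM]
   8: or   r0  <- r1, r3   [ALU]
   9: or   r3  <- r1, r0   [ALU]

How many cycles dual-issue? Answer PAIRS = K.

PAIRS = 3

c0: i0 ld.MEM  no-port MEM/MEM
c1: i1/i2 ld.MEM blt.BR  pair
c2: i3 add.ALU  RAW r4
c3: i4 sll.ALU  RAW r2
c4: i5/i6 sll.ALU add.ALU  pair
c5: i7/i8 ld.MEM or.ALU  pair
c6: i9 or.ALU  tail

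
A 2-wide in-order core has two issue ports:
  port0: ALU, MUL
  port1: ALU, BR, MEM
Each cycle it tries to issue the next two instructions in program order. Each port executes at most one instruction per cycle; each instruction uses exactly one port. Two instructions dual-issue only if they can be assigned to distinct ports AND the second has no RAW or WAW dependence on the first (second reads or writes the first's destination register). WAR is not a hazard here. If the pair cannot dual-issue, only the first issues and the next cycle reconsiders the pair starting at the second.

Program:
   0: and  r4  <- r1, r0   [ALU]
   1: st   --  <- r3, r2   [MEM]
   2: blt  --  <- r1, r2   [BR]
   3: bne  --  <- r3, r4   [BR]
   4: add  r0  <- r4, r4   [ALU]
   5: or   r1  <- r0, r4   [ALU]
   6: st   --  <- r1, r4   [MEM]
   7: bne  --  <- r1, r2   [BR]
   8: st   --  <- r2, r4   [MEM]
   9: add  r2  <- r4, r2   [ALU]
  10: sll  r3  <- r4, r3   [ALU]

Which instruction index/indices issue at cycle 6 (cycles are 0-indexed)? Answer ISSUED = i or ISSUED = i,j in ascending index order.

[0] i0+i1  and.ALU st.MEM  -- 2-wide
[1] i2  blt.BR  -- no-port BR/BR
[2] i3+i4  bne.BR add.ALU  -- 2-wide
[3] i5  or.ALU  -- RAW r1
[4] i6  st.MEM  -- no-port MEM/BR
[5] i7  bne.BR  -- no-port BR/MEM
[6] i8+i9  st.MEM add.ALU  -- 2-wide
[7] i10  sll.ALU  -- tail

ISSUED = 8,9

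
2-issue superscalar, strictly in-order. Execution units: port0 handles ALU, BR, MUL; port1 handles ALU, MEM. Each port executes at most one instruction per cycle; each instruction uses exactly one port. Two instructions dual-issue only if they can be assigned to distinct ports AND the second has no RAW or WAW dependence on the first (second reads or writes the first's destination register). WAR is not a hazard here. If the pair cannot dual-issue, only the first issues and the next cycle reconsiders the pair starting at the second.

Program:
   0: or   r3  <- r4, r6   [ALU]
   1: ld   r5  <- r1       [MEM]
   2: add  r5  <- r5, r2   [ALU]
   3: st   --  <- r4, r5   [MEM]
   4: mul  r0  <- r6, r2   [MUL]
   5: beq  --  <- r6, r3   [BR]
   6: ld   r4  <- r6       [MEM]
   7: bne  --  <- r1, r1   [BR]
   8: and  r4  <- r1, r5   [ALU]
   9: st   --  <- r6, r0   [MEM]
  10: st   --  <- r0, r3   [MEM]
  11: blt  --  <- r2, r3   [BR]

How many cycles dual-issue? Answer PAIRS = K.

c0: i0&i1 or+ld  2-wide
c1: i2 add  RAW r5
c2: i3&i4 st+mul  2-wide
c3: i5&i6 beq+ld  2-wide
c4: i7&i8 bne+and  2-wide
c5: i9 st  no-port MEM/MEM
c6: i10&i11 st+blt  2-wide

PAIRS = 5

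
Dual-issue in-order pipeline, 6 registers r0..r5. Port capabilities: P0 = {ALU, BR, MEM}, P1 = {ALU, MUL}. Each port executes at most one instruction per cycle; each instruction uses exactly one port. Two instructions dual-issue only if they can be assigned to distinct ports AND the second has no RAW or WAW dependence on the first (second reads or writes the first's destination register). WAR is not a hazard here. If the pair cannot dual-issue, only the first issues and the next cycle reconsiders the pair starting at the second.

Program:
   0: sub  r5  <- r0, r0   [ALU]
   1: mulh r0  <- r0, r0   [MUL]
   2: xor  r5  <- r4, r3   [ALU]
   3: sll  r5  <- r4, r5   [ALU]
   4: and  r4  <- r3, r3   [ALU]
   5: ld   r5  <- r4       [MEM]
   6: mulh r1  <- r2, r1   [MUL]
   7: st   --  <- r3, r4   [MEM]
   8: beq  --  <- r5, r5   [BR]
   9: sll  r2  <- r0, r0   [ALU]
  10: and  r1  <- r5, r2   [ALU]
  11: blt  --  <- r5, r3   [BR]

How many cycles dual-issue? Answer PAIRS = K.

PAIRS = 5

c0: i0/i1 sub.ALU;mulh.MUL  pair
c1: i2 xor.ALU  RAW+WAW r5
c2: i3/i4 sll.ALU;and.ALU  pair
c3: i5/i6 ld.MEM;mulh.MUL  pair
c4: i7 st.MEM  no-port MEM/BR
c5: i8/i9 beq.BR;sll.ALU  pair
c6: i10/i11 and.ALU;blt.BR  pair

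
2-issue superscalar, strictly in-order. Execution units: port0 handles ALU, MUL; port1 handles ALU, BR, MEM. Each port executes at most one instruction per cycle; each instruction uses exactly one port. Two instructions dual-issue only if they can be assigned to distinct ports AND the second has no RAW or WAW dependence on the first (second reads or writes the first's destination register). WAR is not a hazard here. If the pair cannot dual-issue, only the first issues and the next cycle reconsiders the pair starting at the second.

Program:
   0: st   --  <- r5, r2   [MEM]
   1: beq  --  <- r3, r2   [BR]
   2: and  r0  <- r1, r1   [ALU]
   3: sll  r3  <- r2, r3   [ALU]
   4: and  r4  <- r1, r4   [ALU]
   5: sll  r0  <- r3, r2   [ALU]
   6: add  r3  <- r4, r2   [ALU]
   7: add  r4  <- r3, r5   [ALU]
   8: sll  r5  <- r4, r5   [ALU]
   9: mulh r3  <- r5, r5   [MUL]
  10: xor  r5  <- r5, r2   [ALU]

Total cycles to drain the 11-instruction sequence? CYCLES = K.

CYCLES = 7

t=0 i0:st ; no-port MEM/BR
t=1 i1/i2:beq/and ; pair
t=2 i3/i4:sll/and ; pair
t=3 i5/i6:sll/add ; pair
t=4 i7:add ; RAW r4
t=5 i8:sll ; RAW r5
t=6 i9/i10:mulh/xor ; pair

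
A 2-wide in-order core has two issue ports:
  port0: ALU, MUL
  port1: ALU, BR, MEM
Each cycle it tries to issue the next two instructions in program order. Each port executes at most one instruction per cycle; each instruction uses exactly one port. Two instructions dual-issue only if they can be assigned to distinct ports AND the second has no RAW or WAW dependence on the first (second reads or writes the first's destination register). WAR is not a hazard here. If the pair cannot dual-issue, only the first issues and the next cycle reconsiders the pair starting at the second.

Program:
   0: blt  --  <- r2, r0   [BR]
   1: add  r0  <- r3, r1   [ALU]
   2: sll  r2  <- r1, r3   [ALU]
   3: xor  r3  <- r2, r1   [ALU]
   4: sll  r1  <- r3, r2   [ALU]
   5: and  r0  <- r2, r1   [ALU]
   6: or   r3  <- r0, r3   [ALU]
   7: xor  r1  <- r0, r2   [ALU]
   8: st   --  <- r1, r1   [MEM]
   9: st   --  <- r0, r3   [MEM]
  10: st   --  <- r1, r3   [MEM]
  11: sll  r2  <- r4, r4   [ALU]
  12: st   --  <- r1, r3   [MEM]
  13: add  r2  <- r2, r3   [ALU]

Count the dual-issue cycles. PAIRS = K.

PAIRS = 4

  cy0 -> i0&i1 (blt.BR;add.ALU) 2-wide
  cy1 -> i2 (sll.ALU) RAW r2
  cy2 -> i3 (xor.ALU) RAW r3
  cy3 -> i4 (sll.ALU) RAW r1
  cy4 -> i5 (and.ALU) RAW r0
  cy5 -> i6&i7 (or.ALU;xor.ALU) 2-wide
  cy6 -> i8 (st.MEM) no-port MEM/MEM
  cy7 -> i9 (st.MEM) no-port MEM/MEM
  cy8 -> i10&i11 (st.MEM;sll.ALU) 2-wide
  cy9 -> i12&i13 (st.MEM;add.ALU) 2-wide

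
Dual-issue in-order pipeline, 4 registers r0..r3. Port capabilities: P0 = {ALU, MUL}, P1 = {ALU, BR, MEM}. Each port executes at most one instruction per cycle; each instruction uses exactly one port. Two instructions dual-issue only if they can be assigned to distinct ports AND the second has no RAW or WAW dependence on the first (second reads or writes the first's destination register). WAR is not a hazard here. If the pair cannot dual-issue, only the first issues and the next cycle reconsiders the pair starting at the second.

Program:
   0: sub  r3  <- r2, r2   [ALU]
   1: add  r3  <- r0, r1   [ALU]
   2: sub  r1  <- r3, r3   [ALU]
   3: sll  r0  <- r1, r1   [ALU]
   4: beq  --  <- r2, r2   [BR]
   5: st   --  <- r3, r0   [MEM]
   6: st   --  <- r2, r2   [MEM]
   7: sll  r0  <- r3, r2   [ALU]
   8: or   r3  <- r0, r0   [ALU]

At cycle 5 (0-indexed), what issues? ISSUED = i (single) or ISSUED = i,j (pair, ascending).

[0] i0  sub.ALU  -- WAW r3
[1] i1  add.ALU  -- RAW r3
[2] i2  sub.ALU  -- RAW r1
[3] i3,i4  sll.ALU+beq.BR  -- 2-wide
[4] i5  st.MEM  -- no-port MEM/MEM
[5] i6,i7  st.MEM+sll.ALU  -- 2-wide
[6] i8  or.ALU  -- tail

ISSUED = 6,7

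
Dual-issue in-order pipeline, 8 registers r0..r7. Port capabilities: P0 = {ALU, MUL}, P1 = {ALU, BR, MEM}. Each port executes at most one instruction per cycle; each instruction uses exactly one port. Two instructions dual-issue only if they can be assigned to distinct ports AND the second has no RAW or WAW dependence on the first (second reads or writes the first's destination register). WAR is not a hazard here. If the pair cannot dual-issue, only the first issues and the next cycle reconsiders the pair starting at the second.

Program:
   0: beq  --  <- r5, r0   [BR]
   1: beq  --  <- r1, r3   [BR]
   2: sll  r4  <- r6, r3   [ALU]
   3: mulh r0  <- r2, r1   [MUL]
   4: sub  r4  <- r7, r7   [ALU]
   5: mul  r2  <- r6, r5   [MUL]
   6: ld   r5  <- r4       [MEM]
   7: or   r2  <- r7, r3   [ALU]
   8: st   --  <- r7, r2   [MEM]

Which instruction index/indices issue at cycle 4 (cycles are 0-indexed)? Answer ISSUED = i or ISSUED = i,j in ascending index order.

  cy0 -> i0 (beq.BR) no-port BR/BR
  cy1 -> i1/i2 (beq.BR/sll.ALU) pair
  cy2 -> i3/i4 (mulh.MUL/sub.ALU) pair
  cy3 -> i5/i6 (mul.MUL/ld.MEM) pair
  cy4 -> i7 (or.ALU) RAW r2
  cy5 -> i8 (st.MEM) tail

ISSUED = 7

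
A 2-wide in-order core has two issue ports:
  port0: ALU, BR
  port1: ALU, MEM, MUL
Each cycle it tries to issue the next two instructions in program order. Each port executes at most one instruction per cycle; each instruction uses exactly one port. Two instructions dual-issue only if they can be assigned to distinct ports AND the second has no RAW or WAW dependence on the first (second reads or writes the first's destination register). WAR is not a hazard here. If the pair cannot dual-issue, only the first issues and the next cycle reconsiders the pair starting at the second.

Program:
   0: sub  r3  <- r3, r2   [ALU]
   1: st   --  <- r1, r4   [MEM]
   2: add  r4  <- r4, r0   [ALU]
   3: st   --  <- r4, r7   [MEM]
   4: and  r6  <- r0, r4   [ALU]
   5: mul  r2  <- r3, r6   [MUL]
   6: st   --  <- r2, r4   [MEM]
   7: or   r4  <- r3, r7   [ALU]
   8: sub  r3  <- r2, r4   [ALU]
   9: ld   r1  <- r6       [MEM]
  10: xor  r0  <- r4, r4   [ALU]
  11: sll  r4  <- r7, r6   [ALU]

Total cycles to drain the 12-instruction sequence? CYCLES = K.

CYCLES = 7

[0] i0&i1  sub.ALU+st.MEM  -- pair
[1] i2  add.ALU  -- RAW r4
[2] i3&i4  st.MEM+and.ALU  -- pair
[3] i5  mul.MUL  -- no-port MUL/MEM
[4] i6&i7  st.MEM+or.ALU  -- pair
[5] i8&i9  sub.ALU+ld.MEM  -- pair
[6] i10&i11  xor.ALU+sll.ALU  -- pair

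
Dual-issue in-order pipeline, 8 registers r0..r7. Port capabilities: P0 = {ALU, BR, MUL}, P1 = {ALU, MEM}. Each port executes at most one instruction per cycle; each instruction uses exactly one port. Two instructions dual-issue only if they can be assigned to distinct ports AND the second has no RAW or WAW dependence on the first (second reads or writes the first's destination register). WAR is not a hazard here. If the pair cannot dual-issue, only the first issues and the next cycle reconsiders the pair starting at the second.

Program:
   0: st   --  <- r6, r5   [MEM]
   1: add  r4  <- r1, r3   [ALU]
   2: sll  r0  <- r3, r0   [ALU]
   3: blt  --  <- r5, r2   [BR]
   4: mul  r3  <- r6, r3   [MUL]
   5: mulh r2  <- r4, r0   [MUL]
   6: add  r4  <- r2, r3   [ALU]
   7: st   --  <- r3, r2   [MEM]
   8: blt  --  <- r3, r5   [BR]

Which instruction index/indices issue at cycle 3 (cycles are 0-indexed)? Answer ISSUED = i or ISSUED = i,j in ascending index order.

ISSUED = 5

#0 head=0: st.MEM/add.ALU i0&i1 dual
#1 head=2: sll.ALU/blt.BR i2&i3 dual
#2 head=4: mul.MUL i4 no-port MUL/MUL
#3 head=5: mulh.MUL i5 RAW r2
#4 head=6: add.ALU/st.MEM i6&i7 dual
#5 head=8: blt.BR i8 tail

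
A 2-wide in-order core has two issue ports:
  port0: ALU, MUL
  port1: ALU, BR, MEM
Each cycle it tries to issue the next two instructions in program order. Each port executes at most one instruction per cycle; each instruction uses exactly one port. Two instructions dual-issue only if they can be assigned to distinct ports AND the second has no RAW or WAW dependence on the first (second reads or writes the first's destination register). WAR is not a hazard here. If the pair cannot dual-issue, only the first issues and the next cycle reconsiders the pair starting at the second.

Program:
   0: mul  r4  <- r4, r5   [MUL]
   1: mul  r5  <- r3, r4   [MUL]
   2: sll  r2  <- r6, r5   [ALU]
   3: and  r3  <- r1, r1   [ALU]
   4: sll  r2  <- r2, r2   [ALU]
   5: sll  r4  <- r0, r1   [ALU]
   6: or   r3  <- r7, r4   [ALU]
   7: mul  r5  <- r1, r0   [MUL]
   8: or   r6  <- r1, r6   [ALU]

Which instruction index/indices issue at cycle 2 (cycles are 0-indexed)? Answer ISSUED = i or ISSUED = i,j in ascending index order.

t=0 i0:mul.MUL ; no-port MUL/MUL
t=1 i1:mul.MUL ; RAW r5
t=2 i2&i3:sll.ALU/and.ALU ; dual
t=3 i4&i5:sll.ALU/sll.ALU ; dual
t=4 i6&i7:or.ALU/mul.MUL ; dual
t=5 i8:or.ALU ; tail

ISSUED = 2,3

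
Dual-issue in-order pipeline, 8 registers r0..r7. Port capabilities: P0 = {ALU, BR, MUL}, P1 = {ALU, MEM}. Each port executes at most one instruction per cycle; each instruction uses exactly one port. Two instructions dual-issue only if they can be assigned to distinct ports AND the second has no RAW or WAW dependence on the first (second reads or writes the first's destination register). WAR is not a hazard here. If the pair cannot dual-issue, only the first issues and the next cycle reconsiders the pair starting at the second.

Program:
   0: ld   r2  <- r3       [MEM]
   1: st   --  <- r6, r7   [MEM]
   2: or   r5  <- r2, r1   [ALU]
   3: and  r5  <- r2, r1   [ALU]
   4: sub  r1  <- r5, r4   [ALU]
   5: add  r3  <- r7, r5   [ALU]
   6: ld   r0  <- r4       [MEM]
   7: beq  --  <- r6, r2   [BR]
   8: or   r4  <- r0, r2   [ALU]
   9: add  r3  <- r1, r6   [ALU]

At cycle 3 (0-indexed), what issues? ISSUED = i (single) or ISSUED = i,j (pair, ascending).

t=0 i0:ld ; no-port MEM/MEM
t=1 i1,i2:st or ; dual
t=2 i3:and ; RAW r5
t=3 i4,i5:sub add ; dual
t=4 i6,i7:ld beq ; dual
t=5 i8,i9:or add ; dual

ISSUED = 4,5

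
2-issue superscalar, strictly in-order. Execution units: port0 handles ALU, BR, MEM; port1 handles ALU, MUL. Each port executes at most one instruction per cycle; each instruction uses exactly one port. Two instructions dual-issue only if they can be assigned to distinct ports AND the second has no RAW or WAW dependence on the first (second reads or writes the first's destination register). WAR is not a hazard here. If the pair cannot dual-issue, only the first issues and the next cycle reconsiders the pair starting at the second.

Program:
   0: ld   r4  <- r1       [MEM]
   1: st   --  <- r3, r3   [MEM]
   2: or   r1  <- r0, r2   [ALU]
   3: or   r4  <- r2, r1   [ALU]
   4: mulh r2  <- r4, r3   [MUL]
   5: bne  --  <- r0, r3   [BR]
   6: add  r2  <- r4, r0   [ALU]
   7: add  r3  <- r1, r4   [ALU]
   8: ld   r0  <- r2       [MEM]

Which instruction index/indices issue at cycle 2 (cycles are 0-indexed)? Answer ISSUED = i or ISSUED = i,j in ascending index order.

ISSUED = 3

[0] i0  ld.MEM  -- no-port MEM/MEM
[1] i1/i2  st.MEM or.ALU  -- pair
[2] i3  or.ALU  -- RAW r4
[3] i4/i5  mulh.MUL bne.BR  -- pair
[4] i6/i7  add.ALU add.ALU  -- pair
[5] i8  ld.MEM  -- tail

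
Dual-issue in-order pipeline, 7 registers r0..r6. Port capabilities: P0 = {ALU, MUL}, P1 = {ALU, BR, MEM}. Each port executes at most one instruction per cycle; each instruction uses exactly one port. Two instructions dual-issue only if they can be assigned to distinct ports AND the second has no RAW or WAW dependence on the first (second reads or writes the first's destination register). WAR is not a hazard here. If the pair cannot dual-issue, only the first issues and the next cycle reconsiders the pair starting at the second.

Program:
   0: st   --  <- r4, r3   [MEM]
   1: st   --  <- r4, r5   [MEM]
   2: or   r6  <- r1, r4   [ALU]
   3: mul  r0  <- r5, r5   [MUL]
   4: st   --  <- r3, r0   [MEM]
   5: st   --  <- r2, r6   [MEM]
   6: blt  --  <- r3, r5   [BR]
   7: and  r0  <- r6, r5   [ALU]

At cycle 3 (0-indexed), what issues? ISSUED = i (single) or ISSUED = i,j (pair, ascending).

t=0 i0:st ; no-port MEM/MEM
t=1 i1/i2:st+or ; dual
t=2 i3:mul ; RAW r0
t=3 i4:st ; no-port MEM/MEM
t=4 i5:st ; no-port MEM/BR
t=5 i6/i7:blt+and ; dual

ISSUED = 4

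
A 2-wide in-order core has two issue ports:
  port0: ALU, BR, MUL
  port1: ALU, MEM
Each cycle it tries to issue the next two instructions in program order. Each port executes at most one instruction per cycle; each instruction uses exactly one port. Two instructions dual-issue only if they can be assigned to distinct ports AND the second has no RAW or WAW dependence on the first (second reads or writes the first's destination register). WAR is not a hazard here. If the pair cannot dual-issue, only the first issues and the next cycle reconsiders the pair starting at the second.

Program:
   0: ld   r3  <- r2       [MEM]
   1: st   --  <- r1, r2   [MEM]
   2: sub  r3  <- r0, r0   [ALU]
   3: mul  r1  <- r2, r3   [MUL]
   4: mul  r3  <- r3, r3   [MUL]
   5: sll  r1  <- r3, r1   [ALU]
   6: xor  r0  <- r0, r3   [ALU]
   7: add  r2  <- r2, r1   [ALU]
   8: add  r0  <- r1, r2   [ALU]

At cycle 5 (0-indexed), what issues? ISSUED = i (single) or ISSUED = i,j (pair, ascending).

0. ld.MEM @i0  | no-port MEM/MEM
1. st.MEM;sub.ALU @i1&i2  | dual
2. mul.MUL @i3  | no-port MUL/MUL
3. mul.MUL @i4  | RAW r3
4. sll.ALU;xor.ALU @i5&i6  | dual
5. add.ALU @i7  | RAW r2
6. add.ALU @i8  | tail

ISSUED = 7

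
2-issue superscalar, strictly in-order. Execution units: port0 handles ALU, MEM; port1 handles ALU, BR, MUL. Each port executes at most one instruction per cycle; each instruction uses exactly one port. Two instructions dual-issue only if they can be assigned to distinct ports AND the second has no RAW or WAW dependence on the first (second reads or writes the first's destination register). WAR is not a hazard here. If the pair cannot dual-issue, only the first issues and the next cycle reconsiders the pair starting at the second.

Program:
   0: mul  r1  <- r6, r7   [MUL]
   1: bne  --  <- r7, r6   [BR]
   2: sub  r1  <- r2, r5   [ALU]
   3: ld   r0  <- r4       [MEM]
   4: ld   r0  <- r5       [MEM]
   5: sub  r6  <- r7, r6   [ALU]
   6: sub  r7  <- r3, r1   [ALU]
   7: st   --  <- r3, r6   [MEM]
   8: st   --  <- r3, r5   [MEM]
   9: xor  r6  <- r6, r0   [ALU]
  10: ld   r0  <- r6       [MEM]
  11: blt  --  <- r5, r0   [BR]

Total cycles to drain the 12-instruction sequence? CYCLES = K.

0. mul.MUL @i0  | no-port MUL/BR
1. bne.BR/sub.ALU @i1+i2  | pair
2. ld.MEM @i3  | no-port MEM/MEM
3. ld.MEM/sub.ALU @i4+i5  | pair
4. sub.ALU/st.MEM @i6+i7  | pair
5. st.MEM/xor.ALU @i8+i9  | pair
6. ld.MEM @i10  | RAW r0
7. blt.BR @i11  | tail

CYCLES = 8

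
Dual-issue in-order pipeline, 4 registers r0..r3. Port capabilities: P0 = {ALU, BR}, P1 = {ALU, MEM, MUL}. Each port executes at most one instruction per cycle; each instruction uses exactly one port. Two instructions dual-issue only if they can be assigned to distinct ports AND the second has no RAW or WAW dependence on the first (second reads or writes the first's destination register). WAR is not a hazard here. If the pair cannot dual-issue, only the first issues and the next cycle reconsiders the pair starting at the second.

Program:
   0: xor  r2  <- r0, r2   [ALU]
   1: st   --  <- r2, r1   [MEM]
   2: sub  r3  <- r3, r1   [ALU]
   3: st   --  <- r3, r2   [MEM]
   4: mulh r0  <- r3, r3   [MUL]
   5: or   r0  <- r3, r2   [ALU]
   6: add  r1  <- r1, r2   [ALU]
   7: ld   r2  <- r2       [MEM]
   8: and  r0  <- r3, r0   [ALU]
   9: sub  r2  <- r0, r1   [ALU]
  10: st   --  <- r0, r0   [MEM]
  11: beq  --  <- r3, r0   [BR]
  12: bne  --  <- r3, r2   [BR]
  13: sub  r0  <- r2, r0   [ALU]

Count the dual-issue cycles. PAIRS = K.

#0 head=0: xor i0 RAW r2
#1 head=1: st+sub i1,i2 dual
#2 head=3: st i3 no-port MEM/MUL
#3 head=4: mulh i4 WAW r0
#4 head=5: or+add i5,i6 dual
#5 head=7: ld+and i7,i8 dual
#6 head=9: sub+st i9,i10 dual
#7 head=11: beq i11 no-port BR/BR
#8 head=12: bne+sub i12,i13 dual

PAIRS = 5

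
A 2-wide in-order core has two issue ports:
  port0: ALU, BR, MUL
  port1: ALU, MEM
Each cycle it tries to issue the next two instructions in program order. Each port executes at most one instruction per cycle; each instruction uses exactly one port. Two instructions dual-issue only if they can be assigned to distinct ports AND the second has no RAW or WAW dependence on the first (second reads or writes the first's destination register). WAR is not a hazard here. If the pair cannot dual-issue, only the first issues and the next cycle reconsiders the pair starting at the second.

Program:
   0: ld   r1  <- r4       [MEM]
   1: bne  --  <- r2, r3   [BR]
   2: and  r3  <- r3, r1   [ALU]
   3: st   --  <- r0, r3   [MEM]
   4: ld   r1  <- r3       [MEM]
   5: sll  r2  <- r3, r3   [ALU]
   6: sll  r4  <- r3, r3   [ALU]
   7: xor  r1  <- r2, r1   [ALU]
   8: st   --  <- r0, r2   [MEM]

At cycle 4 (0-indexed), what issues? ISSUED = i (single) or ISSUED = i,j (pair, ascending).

ISSUED = 6,7

c0: i0&i1 ld.MEM;bne.BR  pair
c1: i2 and.ALU  RAW r3
c2: i3 st.MEM  no-port MEM/MEM
c3: i4&i5 ld.MEM;sll.ALU  pair
c4: i6&i7 sll.ALU;xor.ALU  pair
c5: i8 st.MEM  tail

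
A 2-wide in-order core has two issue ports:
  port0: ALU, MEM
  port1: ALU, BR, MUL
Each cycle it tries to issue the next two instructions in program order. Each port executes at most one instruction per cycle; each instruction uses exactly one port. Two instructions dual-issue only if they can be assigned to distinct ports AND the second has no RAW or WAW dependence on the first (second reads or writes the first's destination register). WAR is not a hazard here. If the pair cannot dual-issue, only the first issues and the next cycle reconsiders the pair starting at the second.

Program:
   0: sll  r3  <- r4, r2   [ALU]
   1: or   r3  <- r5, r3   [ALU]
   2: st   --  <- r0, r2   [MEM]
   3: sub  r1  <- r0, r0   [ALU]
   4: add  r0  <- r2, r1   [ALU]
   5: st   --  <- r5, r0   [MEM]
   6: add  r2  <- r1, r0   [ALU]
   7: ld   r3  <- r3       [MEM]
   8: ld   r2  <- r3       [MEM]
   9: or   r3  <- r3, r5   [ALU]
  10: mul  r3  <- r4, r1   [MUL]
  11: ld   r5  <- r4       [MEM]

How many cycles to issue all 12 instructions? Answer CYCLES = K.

#0 head=0: sll.ALU i0 RAW+WAW r3
#1 head=1: or.ALU;st.MEM i1/i2 dual
#2 head=3: sub.ALU i3 RAW r1
#3 head=4: add.ALU i4 RAW r0
#4 head=5: st.MEM;add.ALU i5/i6 dual
#5 head=7: ld.MEM i7 no-port MEM/MEM
#6 head=8: ld.MEM;or.ALU i8/i9 dual
#7 head=10: mul.MUL;ld.MEM i10/i11 dual

CYCLES = 8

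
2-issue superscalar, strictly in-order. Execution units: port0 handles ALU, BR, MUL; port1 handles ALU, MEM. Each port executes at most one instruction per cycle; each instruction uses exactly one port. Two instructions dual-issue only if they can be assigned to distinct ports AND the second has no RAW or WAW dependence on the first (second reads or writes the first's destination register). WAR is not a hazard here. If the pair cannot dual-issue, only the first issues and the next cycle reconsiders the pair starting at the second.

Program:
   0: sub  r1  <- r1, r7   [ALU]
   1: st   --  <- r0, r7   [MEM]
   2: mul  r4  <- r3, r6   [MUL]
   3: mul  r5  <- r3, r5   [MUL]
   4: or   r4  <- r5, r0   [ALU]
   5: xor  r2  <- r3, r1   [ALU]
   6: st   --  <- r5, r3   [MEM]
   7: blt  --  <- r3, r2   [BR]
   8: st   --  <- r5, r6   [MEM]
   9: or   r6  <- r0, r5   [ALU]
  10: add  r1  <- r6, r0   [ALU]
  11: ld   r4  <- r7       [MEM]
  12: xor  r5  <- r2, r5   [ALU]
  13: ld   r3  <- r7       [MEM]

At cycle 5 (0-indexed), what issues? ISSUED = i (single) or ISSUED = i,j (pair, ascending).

[0] i0,i1  sub.ALU st.MEM  -- dual
[1] i2  mul.MUL  -- no-port MUL/MUL
[2] i3  mul.MUL  -- RAW r5
[3] i4,i5  or.ALU xor.ALU  -- dual
[4] i6,i7  st.MEM blt.BR  -- dual
[5] i8,i9  st.MEM or.ALU  -- dual
[6] i10,i11  add.ALU ld.MEM  -- dual
[7] i12,i13  xor.ALU ld.MEM  -- dual

ISSUED = 8,9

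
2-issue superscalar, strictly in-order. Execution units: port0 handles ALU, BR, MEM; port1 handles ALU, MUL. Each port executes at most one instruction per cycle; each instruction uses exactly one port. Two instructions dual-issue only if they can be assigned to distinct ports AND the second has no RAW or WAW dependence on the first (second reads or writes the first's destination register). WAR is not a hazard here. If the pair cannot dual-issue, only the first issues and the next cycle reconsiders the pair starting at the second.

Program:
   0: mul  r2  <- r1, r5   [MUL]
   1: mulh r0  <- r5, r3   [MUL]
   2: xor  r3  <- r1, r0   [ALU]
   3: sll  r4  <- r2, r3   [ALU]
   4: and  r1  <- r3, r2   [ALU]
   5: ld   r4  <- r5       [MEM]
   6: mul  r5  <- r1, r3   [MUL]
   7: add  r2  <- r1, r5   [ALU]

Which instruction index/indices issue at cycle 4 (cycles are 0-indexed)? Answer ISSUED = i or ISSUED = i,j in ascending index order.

  cy0 -> i0 (mul.MUL) no-port MUL/MUL
  cy1 -> i1 (mulh.MUL) RAW r0
  cy2 -> i2 (xor.ALU) RAW r3
  cy3 -> i3/i4 (sll.ALU;and.ALU) pair
  cy4 -> i5/i6 (ld.MEM;mul.MUL) pair
  cy5 -> i7 (add.ALU) tail

ISSUED = 5,6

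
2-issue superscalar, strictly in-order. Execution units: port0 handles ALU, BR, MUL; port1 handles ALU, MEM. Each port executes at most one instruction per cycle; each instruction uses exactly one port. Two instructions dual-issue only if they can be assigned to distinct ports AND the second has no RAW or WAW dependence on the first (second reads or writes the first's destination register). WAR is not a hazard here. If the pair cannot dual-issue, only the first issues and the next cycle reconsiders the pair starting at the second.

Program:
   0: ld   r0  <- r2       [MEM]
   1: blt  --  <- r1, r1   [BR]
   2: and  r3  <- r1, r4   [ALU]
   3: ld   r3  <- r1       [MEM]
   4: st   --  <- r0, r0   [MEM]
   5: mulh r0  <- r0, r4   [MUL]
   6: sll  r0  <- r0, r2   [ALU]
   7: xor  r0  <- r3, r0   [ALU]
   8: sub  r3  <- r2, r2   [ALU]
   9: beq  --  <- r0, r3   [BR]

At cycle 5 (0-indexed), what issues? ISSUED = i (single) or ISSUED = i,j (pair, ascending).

#0 head=0: ld.MEM;blt.BR i0+i1 2-wide
#1 head=2: and.ALU i2 WAW r3
#2 head=3: ld.MEM i3 no-port MEM/MEM
#3 head=4: st.MEM;mulh.MUL i4+i5 2-wide
#4 head=6: sll.ALU i6 RAW+WAW r0
#5 head=7: xor.ALU;sub.ALU i7+i8 2-wide
#6 head=9: beq.BR i9 tail

ISSUED = 7,8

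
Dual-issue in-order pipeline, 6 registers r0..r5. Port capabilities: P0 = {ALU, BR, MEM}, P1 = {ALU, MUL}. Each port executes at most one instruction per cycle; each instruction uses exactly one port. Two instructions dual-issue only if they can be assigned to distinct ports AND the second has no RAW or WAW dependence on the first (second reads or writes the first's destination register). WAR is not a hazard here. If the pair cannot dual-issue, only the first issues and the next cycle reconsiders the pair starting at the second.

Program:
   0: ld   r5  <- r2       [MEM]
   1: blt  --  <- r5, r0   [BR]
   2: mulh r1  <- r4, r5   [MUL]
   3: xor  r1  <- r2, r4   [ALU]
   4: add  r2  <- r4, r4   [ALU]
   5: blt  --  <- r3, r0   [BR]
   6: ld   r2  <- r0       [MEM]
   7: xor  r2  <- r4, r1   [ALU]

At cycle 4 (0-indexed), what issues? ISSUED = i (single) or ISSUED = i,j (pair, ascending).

c0: i0 ld  no-port MEM/BR
c1: i1/i2 blt;mulh  2-wide
c2: i3/i4 xor;add  2-wide
c3: i5 blt  no-port BR/MEM
c4: i6 ld  WAW r2
c5: i7 xor  tail

ISSUED = 6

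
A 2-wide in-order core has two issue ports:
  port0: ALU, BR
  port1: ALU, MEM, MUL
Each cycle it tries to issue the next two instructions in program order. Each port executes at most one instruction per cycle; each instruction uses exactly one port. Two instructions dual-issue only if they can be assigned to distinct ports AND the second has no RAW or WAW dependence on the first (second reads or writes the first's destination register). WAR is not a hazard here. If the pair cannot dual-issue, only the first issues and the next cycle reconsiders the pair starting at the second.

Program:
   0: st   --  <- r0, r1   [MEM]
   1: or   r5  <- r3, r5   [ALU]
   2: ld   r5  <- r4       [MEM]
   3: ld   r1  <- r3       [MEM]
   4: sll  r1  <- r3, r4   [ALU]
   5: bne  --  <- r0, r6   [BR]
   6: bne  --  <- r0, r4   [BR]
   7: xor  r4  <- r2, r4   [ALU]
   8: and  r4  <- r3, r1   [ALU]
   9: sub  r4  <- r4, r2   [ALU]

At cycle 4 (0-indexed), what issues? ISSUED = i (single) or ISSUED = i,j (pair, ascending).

#0 head=0: st.MEM or.ALU i0/i1 dual
#1 head=2: ld.MEM i2 no-port MEM/MEM
#2 head=3: ld.MEM i3 WAW r1
#3 head=4: sll.ALU bne.BR i4/i5 dual
#4 head=6: bne.BR xor.ALU i6/i7 dual
#5 head=8: and.ALU i8 RAW+WAW r4
#6 head=9: sub.ALU i9 tail

ISSUED = 6,7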